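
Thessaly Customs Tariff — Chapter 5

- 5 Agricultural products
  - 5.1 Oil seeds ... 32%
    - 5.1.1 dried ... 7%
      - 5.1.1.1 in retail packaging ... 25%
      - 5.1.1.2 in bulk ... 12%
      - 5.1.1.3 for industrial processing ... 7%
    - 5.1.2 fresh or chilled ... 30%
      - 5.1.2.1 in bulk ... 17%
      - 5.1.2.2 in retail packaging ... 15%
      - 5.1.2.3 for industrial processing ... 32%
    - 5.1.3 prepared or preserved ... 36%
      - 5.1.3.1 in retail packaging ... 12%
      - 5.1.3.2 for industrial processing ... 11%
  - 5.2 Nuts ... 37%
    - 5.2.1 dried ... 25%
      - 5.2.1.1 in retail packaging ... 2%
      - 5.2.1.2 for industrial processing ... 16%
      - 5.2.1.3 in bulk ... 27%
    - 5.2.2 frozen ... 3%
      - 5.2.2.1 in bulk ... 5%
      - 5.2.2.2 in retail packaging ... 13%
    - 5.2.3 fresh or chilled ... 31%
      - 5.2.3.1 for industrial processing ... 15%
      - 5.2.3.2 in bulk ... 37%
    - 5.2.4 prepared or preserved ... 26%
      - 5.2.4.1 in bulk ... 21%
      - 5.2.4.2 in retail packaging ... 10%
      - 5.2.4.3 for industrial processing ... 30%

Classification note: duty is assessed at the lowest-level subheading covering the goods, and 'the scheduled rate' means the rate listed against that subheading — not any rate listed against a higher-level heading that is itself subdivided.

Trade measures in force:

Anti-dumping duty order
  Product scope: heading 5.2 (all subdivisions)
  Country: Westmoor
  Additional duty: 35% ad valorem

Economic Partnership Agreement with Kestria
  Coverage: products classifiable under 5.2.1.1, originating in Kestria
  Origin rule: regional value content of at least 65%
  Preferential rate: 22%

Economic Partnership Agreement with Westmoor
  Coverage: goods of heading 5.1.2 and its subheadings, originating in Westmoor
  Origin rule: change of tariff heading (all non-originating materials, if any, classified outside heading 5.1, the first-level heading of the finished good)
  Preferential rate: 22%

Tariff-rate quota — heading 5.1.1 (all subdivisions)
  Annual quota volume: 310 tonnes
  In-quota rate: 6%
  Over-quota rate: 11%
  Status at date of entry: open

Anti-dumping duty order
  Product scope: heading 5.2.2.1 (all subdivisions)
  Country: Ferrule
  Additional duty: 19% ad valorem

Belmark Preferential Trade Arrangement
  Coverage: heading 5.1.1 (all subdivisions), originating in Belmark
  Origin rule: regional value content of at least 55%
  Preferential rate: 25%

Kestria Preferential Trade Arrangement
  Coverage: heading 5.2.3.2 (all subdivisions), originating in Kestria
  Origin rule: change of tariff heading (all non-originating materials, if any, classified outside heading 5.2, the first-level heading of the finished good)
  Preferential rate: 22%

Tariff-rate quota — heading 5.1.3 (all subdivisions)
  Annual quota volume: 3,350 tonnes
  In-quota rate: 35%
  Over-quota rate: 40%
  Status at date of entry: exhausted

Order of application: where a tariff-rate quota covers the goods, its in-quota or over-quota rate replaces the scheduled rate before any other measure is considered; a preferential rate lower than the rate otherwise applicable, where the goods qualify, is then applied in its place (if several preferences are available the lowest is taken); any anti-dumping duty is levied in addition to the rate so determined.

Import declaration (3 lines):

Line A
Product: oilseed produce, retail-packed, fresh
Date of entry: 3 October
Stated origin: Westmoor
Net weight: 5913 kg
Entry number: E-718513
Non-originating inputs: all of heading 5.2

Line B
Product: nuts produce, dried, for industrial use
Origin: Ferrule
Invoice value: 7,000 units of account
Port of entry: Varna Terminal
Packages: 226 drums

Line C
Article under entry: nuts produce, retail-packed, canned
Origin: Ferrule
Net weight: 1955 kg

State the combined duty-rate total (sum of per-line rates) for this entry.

Line A: oilseed → 5.1; fresh → 5.1.2; retail-packed → 5.1.2.2. Scheduled 15%. Westmoor agreement on 5.1.2: CTH met → 22% available; preference 22% not lower than 15% → no reduction. → 15%.
Line B: nuts → 5.2; dried → 5.2.1; for industrial use → 5.2.1.2. Scheduled 16%. No special measure applies. → 16%.
Line C: nuts → 5.2; canned → 5.2.4; retail-packed → 5.2.4.2. Scheduled 10%. No special measure applies. → 10%.
Sum: 15% + 16% + 10% = 41%.

41%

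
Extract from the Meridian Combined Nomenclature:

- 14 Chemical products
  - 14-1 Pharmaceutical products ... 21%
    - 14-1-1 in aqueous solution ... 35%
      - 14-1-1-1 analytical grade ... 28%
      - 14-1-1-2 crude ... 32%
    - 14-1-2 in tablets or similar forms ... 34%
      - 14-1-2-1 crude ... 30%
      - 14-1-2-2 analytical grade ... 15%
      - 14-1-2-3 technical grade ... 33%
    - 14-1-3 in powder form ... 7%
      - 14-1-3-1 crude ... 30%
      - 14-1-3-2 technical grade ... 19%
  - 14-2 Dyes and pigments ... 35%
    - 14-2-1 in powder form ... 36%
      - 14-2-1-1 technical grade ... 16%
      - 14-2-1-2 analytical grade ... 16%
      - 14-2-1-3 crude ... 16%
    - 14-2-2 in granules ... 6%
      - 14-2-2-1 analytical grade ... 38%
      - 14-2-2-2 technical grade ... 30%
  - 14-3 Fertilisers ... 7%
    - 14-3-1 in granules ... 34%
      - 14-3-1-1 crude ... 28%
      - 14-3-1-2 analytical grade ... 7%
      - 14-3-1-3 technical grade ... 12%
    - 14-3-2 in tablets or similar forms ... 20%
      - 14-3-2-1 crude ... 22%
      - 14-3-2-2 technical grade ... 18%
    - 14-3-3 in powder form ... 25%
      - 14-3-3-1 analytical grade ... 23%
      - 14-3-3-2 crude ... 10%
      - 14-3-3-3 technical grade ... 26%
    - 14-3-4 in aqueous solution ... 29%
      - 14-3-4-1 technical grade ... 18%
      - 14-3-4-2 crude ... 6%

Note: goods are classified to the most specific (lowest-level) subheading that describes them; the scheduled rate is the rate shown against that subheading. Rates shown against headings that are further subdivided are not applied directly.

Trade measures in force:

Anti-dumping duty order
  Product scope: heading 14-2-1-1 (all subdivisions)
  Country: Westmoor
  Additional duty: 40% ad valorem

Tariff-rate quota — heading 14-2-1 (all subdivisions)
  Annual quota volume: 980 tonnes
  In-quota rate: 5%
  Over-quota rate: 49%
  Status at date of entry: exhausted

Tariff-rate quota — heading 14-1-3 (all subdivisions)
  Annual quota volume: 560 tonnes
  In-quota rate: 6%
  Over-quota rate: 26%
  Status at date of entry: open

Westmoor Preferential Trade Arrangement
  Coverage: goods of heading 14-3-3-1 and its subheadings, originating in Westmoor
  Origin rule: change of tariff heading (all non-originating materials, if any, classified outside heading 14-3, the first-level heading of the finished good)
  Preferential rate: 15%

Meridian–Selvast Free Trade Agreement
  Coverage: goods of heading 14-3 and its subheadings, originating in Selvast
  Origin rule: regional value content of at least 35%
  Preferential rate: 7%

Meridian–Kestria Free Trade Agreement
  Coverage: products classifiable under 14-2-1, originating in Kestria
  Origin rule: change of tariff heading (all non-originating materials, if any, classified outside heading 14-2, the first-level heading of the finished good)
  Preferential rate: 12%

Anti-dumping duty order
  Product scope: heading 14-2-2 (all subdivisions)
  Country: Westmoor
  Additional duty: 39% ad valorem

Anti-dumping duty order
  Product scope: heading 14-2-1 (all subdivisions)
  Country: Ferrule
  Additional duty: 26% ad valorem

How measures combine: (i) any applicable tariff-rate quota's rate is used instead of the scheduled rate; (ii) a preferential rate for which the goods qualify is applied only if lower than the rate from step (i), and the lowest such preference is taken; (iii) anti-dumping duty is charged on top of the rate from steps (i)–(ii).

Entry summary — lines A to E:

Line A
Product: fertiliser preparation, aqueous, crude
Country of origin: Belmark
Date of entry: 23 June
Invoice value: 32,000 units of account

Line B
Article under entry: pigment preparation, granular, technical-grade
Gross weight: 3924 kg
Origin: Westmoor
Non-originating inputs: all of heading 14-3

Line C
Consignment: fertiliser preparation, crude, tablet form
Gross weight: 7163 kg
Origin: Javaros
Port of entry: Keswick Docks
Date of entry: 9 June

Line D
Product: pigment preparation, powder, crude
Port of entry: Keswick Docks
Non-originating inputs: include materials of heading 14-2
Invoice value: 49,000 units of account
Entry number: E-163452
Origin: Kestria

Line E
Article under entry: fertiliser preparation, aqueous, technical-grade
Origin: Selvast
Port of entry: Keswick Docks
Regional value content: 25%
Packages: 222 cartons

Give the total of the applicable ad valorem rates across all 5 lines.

164%

Line A: fertiliser → 14-3; aqueous → 14-3-4; crude → 14-3-4-2. Scheduled 6%. No special measure applies. → 6%.
Line B: pigment → 14-2; granular → 14-2-2; technical-grade → 14-2-2-2. Scheduled 30%. Westmoor agreement on 14-3-3-1: 14-2-2-2 not covered; anti-dumping (Westmoor, 14-2-2): +39%; total 30% + 39% = 69%. → 69%.
Line C: fertiliser → 14-3; tablet form → 14-3-2; crude → 14-3-2-1. Scheduled 22%. No special measure applies. → 22%.
Line D: pigment → 14-2; powder → 14-2-1; crude → 14-2-1-3. Scheduled 16%. quota on 14-2-1 exhausted → over-quota 49%; Kestria agreement on 14-2-1: CTH not met. → 49%.
Line E: fertiliser → 14-3; aqueous → 14-3-4; technical-grade → 14-3-4-1. Scheduled 18%. Selvast agreement on 14-3: RVC < 35%. → 18%.
Sum: 6% + 69% + 22% + 49% + 18% = 164%.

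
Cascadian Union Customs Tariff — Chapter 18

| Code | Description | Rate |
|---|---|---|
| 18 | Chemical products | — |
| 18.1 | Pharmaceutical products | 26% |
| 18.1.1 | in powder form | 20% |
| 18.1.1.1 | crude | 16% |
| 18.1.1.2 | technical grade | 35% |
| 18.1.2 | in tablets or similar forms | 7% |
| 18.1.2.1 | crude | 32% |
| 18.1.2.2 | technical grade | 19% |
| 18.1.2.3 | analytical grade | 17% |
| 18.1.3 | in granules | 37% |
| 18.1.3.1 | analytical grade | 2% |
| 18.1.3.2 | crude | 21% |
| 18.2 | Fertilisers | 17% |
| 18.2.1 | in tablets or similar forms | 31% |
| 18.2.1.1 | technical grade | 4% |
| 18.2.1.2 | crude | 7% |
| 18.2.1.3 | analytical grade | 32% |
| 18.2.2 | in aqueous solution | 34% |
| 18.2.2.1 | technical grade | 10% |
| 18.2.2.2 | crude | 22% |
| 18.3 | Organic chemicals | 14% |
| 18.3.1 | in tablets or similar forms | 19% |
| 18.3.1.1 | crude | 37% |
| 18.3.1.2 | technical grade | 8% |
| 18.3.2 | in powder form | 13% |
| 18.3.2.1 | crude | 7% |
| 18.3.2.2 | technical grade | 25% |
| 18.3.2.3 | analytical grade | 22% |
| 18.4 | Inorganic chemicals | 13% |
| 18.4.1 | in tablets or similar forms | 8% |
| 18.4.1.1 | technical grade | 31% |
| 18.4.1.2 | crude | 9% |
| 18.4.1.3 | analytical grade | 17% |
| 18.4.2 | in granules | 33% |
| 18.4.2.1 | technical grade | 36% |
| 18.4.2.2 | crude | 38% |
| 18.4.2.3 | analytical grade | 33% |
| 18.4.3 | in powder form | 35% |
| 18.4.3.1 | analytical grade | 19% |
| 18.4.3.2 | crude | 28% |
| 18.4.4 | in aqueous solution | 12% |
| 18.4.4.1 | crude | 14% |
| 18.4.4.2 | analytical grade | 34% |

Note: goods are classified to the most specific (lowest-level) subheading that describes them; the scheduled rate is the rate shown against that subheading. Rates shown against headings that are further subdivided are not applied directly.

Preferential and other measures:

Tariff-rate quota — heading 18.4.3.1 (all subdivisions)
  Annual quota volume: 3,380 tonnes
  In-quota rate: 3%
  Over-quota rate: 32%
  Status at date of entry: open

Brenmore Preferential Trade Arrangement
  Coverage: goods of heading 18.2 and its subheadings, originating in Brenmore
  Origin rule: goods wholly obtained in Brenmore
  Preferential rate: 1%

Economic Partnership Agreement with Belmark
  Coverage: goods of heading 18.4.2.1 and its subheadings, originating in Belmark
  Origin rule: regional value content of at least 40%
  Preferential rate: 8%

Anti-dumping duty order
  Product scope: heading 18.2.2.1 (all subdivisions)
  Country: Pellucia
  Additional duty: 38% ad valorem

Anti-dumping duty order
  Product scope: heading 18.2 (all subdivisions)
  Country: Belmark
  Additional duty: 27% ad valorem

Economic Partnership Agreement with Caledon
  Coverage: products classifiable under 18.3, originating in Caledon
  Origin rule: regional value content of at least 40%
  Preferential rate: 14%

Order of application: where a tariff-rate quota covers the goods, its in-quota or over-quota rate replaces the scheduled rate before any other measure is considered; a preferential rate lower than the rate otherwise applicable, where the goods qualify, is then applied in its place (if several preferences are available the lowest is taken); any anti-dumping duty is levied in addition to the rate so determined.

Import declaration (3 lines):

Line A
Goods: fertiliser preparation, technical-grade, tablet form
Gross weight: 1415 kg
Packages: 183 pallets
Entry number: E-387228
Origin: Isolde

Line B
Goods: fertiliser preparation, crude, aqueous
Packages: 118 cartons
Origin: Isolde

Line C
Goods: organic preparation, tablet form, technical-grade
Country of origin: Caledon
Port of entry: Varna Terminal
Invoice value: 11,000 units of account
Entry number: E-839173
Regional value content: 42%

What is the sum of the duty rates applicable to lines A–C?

34%

Line A: fertiliser → 18.2; tablet form → 18.2.1; technical-grade → 18.2.1.1. Scheduled 4%. No special measure applies. → 4%.
Line B: fertiliser → 18.2; aqueous → 18.2.2; crude → 18.2.2.2. Scheduled 22%. No special measure applies. → 22%.
Line C: organic → 18.3; tablet form → 18.3.1; technical-grade → 18.3.1.2. Scheduled 8%. Caledon agreement on 18.3: RVC ≥ 40% → 14% available; preference 14% not lower than 8% → no reduction. → 8%.
Sum: 4% + 22% + 8% = 34%.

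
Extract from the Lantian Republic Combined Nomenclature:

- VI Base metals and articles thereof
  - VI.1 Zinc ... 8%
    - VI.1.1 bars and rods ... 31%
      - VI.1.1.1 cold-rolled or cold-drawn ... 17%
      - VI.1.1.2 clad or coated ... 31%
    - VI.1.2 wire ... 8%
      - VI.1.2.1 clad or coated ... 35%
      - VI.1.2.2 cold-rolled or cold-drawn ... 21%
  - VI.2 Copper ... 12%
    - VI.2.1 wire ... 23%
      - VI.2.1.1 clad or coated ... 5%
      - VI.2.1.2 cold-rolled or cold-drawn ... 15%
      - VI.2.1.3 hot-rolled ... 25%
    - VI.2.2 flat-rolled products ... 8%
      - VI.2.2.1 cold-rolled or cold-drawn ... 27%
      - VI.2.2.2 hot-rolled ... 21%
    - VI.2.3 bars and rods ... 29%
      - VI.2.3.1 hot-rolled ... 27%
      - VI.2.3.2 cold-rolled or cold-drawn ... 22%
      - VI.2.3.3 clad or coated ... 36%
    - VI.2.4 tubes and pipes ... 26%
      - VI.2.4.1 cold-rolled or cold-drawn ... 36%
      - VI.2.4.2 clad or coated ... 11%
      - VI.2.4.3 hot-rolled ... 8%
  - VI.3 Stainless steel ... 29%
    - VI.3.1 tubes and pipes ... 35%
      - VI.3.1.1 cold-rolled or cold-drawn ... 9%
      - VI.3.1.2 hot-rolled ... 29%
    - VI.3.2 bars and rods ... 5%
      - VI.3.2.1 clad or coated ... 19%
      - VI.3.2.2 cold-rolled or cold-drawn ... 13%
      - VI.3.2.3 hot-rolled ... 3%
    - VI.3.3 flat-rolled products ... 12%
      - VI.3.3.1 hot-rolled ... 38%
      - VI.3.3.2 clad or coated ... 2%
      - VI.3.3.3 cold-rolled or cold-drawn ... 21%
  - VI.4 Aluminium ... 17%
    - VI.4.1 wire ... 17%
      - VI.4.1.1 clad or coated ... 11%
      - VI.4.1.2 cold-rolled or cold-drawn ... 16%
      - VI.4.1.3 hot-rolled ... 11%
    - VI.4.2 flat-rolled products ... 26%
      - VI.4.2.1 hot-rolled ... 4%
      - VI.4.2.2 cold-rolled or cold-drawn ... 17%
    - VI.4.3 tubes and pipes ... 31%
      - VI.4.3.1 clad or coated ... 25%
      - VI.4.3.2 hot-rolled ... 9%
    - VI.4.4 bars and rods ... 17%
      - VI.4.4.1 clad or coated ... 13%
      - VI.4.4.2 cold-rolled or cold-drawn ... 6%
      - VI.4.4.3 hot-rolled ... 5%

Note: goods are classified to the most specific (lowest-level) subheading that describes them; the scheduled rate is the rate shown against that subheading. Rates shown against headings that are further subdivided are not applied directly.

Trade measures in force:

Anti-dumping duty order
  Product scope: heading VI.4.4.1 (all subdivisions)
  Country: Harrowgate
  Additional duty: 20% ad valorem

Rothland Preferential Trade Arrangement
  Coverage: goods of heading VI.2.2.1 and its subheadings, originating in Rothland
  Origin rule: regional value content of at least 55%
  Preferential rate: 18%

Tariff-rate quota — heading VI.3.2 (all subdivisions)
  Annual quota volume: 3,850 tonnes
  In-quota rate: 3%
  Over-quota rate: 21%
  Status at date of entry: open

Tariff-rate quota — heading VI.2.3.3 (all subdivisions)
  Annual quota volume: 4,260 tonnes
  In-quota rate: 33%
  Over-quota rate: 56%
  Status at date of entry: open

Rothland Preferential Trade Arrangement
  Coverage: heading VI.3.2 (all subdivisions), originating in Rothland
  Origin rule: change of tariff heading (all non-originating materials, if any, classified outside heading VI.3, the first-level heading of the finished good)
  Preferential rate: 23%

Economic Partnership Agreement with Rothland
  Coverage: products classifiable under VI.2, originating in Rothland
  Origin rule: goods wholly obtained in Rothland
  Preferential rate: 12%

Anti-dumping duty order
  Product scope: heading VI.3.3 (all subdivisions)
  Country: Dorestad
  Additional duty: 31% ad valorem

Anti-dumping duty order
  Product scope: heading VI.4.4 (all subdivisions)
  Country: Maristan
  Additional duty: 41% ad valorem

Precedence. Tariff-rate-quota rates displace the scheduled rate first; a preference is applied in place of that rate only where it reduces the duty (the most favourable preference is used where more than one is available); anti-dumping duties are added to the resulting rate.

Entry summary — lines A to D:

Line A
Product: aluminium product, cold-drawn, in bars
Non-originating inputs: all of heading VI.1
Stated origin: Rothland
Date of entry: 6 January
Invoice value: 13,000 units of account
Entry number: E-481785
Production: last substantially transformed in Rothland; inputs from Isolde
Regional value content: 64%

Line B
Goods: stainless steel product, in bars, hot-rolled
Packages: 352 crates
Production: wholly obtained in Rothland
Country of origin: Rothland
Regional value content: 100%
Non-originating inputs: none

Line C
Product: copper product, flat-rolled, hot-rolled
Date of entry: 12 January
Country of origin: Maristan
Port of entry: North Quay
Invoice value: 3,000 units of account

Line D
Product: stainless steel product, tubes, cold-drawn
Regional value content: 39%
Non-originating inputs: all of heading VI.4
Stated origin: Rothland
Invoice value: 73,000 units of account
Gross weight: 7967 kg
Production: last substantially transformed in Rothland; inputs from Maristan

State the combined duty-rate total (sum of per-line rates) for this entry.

Line A: aluminium → VI.4; in bars → VI.4.4; cold-drawn → VI.4.4.2. Scheduled 6%. Rothland agreement on VI.2.2.1: VI.4.4.2 not covered; Rothland agreement on VI.3.2: VI.4.4.2 not covered; Rothland agreement on VI.2: VI.4.4.2 not covered. → 6%.
Line B: stainless steel → VI.3; in bars → VI.3.2; hot-rolled → VI.3.2.3. Scheduled 3%. quota on VI.3.2 open → in-quota 3%; Rothland agreement on VI.2.2.1: VI.3.2.3 not covered; Rothland agreement on VI.3.2: CTH met → 23% available; Rothland agreement on VI.2: VI.3.2.3 not covered; preference 23% not lower than 3% → no reduction. → 3%.
Line C: copper → VI.2; flat-rolled → VI.2.2; hot-rolled → VI.2.2.2. Scheduled 21%. No special measure applies. → 21%.
Line D: stainless steel → VI.3; tubes → VI.3.1; cold-drawn → VI.3.1.1. Scheduled 9%. Rothland agreement on VI.2.2.1: VI.3.1.1 not covered; Rothland agreement on VI.3.2: VI.3.1.1 not covered; Rothland agreement on VI.2: VI.3.1.1 not covered. → 9%.
Sum: 6% + 3% + 21% + 9% = 39%.

39%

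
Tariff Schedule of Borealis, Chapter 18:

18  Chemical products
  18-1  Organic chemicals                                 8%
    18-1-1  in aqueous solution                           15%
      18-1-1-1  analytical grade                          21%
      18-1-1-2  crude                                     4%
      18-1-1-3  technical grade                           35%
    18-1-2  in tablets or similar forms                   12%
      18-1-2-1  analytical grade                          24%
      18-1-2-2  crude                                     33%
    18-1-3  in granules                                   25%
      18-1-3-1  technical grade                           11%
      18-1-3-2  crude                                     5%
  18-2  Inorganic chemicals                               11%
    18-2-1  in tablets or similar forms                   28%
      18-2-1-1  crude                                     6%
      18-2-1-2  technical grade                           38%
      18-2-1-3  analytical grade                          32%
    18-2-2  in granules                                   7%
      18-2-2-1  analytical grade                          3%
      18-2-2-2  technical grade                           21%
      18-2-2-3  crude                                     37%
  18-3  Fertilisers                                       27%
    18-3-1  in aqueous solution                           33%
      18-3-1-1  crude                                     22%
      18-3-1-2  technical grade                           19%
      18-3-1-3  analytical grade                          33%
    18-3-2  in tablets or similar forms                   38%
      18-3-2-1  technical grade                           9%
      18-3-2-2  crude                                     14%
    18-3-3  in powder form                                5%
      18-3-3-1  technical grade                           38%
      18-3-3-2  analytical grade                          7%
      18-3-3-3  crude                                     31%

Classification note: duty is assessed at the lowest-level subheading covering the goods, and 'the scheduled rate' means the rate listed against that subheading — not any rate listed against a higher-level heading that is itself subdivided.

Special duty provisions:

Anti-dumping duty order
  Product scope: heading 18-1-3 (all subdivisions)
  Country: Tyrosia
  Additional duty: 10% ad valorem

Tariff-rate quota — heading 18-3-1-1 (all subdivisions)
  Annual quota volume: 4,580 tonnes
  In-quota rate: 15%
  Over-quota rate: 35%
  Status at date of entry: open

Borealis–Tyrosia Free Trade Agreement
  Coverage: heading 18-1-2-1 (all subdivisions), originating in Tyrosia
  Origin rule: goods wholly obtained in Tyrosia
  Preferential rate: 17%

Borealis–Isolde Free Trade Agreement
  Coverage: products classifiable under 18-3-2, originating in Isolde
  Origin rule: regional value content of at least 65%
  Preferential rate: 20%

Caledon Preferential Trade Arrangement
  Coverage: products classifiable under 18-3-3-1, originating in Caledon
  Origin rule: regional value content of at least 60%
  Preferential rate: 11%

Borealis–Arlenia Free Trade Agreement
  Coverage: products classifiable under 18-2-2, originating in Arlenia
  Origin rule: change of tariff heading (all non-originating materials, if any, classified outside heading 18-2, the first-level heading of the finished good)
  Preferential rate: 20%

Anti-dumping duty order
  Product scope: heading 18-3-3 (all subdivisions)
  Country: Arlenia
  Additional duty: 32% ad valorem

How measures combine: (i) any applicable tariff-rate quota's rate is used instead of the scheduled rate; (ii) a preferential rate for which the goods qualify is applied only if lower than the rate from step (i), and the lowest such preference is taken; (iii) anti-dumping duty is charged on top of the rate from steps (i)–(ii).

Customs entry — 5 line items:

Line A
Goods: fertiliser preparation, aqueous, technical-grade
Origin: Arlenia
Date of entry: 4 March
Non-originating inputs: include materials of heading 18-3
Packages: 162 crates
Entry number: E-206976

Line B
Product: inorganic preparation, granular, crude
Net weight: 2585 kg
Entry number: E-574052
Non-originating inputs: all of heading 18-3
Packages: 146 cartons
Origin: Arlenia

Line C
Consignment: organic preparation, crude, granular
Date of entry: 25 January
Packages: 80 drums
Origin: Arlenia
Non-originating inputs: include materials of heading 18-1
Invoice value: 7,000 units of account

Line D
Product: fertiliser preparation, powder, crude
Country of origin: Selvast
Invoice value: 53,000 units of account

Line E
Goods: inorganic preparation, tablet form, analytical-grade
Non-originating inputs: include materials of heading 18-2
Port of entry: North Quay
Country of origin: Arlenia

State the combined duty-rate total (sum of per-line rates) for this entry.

Line A: fertiliser → 18-3; aqueous → 18-3-1; technical-grade → 18-3-1-2. Scheduled 19%. Arlenia agreement on 18-2-2: 18-3-1-2 not covered. → 19%.
Line B: inorganic → 18-2; granular → 18-2-2; crude → 18-2-2-3. Scheduled 37%. Arlenia agreement on 18-2-2: CTH met → 20% available; preferential 20%. → 20%.
Line C: organic → 18-1; granular → 18-1-3; crude → 18-1-3-2. Scheduled 5%. Arlenia agreement on 18-2-2: 18-1-3-2 not covered. → 5%.
Line D: fertiliser → 18-3; powder → 18-3-3; crude → 18-3-3-3. Scheduled 31%. No special measure applies. → 31%.
Line E: inorganic → 18-2; tablet form → 18-2-1; analytical-grade → 18-2-1-3. Scheduled 32%. Arlenia agreement on 18-2-2: 18-2-1-3 not covered. → 32%.
Sum: 19% + 20% + 5% + 31% + 32% = 107%.

107%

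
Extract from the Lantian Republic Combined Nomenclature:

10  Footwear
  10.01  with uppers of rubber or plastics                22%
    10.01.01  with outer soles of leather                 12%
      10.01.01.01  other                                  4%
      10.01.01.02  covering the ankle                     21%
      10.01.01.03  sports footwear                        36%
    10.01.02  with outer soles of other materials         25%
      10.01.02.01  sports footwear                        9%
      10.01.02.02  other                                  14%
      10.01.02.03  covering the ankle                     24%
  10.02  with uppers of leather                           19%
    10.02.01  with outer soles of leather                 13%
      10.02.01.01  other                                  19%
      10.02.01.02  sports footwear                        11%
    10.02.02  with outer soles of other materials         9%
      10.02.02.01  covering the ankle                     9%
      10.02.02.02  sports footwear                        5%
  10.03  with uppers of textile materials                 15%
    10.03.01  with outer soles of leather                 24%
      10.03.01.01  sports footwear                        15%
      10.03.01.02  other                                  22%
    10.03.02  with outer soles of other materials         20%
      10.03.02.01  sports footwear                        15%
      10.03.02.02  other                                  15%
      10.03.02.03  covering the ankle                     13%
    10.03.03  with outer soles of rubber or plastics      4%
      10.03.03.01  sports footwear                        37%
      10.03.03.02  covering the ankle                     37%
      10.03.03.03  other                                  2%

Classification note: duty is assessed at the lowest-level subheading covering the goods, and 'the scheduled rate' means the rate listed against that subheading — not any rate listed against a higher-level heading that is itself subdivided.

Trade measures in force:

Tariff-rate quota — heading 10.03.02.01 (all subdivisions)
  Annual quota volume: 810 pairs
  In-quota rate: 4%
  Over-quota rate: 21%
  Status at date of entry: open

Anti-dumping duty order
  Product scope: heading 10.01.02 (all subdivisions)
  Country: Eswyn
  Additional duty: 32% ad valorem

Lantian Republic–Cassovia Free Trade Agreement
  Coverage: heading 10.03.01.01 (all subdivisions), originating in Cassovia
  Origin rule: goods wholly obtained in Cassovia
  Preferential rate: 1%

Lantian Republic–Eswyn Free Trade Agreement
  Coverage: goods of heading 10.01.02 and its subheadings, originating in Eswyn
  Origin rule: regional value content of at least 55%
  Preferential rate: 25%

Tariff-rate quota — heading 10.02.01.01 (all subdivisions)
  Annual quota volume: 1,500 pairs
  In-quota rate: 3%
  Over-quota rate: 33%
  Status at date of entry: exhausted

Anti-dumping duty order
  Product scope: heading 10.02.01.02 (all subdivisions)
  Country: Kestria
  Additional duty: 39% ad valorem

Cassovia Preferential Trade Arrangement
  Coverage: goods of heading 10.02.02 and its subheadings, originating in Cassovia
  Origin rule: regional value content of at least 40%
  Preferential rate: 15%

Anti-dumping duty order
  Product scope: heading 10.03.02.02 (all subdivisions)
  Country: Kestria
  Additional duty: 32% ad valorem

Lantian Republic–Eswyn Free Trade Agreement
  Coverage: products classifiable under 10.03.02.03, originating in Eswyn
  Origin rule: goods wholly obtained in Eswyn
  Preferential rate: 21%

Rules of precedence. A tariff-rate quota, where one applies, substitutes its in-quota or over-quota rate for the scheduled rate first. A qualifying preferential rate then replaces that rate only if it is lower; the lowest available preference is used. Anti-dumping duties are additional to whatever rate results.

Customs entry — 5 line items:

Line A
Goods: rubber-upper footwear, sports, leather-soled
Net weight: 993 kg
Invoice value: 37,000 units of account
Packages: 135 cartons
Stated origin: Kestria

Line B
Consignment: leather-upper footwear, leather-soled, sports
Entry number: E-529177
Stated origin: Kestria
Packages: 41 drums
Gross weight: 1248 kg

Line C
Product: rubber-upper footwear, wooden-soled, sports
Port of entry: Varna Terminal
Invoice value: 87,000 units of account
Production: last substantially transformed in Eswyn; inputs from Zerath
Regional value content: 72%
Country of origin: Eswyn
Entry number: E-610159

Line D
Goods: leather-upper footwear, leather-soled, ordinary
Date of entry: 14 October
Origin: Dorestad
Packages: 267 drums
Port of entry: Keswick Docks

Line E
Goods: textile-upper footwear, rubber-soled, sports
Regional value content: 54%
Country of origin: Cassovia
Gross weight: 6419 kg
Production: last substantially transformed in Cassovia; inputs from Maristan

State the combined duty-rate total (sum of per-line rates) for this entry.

Line A: rubber-upper → 10.01; leather-soled → 10.01.01; sports → 10.01.01.03. Scheduled 36%. No special measure applies. → 36%.
Line B: leather-upper → 10.02; leather-soled → 10.02.01; sports → 10.02.01.02. Scheduled 11%. anti-dumping (Kestria, 10.02.01.02): +39%; total 11% + 39% = 50%. → 50%.
Line C: rubber-upper → 10.01; wooden-soled → 10.01.02; sports → 10.01.02.01. Scheduled 9%. Eswyn agreement on 10.01.02: RVC ≥ 55% → 25% available; Eswyn agreement on 10.03.02.03: 10.01.02.01 not covered; preference 25% not lower than 9% → no reduction; anti-dumping (Eswyn, 10.01.02): +32%; total 9% + 32% = 41%. → 41%.
Line D: leather-upper → 10.02; leather-soled → 10.02.01; ordinary → 10.02.01.01. Scheduled 19%. quota on 10.02.01.01 exhausted → over-quota 33%. → 33%.
Line E: textile-upper → 10.03; rubber-soled → 10.03.03; sports → 10.03.03.01. Scheduled 37%. Cassovia agreement on 10.03.01.01: 10.03.03.01 not covered; Cassovia agreement on 10.02.02: 10.03.03.01 not covered. → 37%.
Sum: 36% + 50% + 41% + 33% + 37% = 197%.

197%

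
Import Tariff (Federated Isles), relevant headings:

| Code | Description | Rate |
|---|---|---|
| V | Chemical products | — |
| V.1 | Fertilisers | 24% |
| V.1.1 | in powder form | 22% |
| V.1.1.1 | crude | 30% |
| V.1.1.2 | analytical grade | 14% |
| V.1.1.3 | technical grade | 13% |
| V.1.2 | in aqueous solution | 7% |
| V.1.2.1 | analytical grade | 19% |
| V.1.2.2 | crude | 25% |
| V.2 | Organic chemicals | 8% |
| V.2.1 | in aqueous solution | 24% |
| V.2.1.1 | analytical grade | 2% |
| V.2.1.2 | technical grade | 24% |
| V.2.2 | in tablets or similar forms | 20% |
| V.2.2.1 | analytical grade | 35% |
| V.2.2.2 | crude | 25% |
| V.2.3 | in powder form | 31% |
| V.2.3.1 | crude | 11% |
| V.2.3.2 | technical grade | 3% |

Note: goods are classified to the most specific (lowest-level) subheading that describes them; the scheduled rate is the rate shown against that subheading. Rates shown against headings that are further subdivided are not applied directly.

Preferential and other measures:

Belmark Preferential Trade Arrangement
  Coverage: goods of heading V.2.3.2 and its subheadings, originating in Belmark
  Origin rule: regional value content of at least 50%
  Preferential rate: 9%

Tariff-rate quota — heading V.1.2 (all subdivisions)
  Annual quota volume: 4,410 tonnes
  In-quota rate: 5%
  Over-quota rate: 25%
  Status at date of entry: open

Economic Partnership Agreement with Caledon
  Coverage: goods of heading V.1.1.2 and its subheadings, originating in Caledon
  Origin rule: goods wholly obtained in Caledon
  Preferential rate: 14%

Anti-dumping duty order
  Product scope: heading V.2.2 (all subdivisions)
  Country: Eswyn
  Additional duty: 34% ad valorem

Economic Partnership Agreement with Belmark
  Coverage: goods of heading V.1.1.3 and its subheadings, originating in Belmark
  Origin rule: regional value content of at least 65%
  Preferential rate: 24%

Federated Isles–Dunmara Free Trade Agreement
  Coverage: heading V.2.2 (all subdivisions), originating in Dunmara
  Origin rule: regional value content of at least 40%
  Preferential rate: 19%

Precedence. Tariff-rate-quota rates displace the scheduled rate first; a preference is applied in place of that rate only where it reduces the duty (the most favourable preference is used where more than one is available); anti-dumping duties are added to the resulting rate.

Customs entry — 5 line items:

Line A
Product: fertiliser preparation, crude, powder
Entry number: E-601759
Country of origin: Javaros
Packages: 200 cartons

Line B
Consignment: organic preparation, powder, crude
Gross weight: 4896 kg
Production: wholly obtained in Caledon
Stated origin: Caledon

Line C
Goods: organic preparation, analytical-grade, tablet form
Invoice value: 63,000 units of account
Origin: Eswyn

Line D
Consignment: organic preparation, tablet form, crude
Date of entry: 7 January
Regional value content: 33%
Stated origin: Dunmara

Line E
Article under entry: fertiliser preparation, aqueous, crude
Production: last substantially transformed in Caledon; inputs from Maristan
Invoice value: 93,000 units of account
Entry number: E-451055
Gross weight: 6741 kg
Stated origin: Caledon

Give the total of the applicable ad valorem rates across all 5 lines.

140%

Line A: fertiliser → V.1; powder → V.1.1; crude → V.1.1.1. Scheduled 30%. No special measure applies. → 30%.
Line B: organic → V.2; powder → V.2.3; crude → V.2.3.1. Scheduled 11%. Caledon agreement on V.1.1.2: V.2.3.1 not covered. → 11%.
Line C: organic → V.2; tablet form → V.2.2; analytical-grade → V.2.2.1. Scheduled 35%. anti-dumping (Eswyn, V.2.2): +34%; total 35% + 34% = 69%. → 69%.
Line D: organic → V.2; tablet form → V.2.2; crude → V.2.2.2. Scheduled 25%. Dunmara agreement on V.2.2: RVC < 40%. → 25%.
Line E: fertiliser → V.1; aqueous → V.1.2; crude → V.1.2.2. Scheduled 25%. quota on V.1.2 open → in-quota 5%; Caledon agreement on V.1.1.2: V.1.2.2 not covered. → 5%.
Sum: 30% + 11% + 69% + 25% + 5% = 140%.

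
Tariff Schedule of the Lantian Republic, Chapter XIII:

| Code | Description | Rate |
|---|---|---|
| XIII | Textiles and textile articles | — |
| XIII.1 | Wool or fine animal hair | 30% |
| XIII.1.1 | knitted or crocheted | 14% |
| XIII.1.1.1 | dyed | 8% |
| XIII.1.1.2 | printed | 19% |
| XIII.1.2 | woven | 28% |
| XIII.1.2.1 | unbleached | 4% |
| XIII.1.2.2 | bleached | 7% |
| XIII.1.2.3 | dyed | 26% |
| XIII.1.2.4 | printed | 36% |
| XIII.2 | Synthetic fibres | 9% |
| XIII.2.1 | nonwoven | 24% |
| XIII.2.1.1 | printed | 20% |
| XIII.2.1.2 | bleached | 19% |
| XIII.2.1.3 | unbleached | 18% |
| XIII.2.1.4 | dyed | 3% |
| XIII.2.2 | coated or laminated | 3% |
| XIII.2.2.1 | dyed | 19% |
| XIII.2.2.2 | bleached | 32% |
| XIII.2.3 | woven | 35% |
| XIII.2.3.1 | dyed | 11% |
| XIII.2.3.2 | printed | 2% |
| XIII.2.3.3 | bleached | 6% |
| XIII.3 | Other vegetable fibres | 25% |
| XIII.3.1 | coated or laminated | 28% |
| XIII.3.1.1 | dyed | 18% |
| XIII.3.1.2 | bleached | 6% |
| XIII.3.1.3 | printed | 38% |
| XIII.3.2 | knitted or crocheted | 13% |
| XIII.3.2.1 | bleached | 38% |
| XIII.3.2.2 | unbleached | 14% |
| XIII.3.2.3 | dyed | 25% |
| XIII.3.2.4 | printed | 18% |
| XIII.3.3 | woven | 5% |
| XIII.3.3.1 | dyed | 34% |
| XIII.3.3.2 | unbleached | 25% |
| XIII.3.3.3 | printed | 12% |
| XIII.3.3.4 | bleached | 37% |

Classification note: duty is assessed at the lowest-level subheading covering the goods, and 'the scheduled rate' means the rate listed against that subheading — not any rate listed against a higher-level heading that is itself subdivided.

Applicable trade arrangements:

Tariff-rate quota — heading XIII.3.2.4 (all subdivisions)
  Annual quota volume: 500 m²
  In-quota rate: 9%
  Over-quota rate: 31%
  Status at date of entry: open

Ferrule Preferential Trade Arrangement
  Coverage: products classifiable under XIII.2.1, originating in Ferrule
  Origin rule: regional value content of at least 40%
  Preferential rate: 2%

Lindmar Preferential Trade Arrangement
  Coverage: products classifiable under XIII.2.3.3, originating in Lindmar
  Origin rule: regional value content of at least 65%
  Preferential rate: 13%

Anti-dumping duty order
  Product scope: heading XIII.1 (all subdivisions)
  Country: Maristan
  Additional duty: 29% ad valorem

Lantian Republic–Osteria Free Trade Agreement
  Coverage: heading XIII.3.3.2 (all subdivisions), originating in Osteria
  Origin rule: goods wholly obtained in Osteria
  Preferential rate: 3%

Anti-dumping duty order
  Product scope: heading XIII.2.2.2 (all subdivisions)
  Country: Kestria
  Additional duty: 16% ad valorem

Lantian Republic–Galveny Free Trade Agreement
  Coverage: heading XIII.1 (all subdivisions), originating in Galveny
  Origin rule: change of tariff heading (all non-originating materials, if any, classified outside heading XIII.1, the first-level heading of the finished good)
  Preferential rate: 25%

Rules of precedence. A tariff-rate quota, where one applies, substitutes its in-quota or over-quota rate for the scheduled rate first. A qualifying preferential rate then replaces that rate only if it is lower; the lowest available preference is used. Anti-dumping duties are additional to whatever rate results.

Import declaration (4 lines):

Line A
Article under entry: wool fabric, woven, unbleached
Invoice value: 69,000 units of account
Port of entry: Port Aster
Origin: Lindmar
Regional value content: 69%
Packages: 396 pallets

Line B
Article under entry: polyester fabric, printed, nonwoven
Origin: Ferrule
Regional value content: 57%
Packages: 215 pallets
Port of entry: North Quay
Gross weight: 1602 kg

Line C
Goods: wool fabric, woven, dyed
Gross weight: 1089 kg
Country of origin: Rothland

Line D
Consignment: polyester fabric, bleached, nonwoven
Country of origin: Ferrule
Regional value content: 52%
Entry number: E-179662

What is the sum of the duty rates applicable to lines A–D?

34%

Line A: wool → XIII.1; woven → XIII.1.2; unbleached → XIII.1.2.1. Scheduled 4%. Lindmar agreement on XIII.2.3.3: XIII.1.2.1 not covered. → 4%.
Line B: polyester → XIII.2; nonwoven → XIII.2.1; printed → XIII.2.1.1. Scheduled 20%. Ferrule agreement on XIII.2.1: RVC ≥ 40% → 2% available; preferential 2%. → 2%.
Line C: wool → XIII.1; woven → XIII.1.2; dyed → XIII.1.2.3. Scheduled 26%. No special measure applies. → 26%.
Line D: polyester → XIII.2; nonwoven → XIII.2.1; bleached → XIII.2.1.2. Scheduled 19%. Ferrule agreement on XIII.2.1: RVC ≥ 40% → 2% available; preferential 2%. → 2%.
Sum: 4% + 2% + 26% + 2% = 34%.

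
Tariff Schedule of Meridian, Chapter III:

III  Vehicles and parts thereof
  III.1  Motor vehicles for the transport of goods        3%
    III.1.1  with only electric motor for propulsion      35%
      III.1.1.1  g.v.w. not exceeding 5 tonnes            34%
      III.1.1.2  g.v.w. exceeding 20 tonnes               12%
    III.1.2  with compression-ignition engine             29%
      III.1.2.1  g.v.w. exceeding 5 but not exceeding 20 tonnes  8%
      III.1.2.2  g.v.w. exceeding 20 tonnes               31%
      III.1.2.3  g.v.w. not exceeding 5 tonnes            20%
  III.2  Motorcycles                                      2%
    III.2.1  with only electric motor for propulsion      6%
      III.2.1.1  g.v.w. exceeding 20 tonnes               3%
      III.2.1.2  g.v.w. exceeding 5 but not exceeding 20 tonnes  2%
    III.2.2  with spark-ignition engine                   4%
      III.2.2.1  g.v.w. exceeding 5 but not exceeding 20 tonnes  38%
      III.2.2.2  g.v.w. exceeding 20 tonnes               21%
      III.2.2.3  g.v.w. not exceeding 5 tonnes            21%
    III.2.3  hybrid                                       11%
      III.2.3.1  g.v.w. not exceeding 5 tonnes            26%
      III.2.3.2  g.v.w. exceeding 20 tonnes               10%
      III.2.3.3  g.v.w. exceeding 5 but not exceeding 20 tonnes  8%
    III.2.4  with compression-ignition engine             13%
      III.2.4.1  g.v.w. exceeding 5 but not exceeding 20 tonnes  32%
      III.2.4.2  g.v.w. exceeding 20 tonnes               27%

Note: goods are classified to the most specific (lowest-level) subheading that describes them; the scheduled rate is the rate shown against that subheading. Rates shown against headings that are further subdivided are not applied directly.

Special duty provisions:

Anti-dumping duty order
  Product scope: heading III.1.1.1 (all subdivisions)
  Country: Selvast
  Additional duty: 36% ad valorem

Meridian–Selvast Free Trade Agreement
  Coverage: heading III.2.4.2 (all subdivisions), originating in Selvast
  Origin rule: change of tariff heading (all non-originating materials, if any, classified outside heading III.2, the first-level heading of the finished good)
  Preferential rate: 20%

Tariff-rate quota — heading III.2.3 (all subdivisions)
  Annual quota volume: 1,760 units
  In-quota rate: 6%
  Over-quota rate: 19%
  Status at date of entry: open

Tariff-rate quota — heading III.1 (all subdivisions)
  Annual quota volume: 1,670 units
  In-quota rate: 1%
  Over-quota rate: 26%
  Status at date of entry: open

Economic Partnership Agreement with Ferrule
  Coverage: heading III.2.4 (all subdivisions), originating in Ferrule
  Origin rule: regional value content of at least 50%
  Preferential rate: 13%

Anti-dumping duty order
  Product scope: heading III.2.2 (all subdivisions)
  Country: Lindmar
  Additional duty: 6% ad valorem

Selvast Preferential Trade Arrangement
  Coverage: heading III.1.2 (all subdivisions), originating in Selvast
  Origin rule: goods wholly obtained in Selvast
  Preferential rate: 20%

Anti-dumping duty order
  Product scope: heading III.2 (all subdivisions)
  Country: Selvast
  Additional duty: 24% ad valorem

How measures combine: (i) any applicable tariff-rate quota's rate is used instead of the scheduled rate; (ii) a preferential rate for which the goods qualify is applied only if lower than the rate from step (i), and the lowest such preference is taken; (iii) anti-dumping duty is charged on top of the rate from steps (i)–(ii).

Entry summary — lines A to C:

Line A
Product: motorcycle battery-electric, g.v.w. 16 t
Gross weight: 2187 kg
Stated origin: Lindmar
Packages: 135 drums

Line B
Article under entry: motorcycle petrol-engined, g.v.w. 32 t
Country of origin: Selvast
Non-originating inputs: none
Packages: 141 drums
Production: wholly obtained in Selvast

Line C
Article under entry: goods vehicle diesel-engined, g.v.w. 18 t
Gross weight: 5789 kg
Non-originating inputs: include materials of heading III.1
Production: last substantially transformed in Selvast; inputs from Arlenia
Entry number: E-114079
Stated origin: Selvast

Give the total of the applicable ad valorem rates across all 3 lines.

48%

Line A: motorcycle → III.2; battery-electric → III.2.1; g.v.w. 16 t → III.2.1.2. Scheduled 2%. No special measure applies. → 2%.
Line B: motorcycle → III.2; petrol-engined → III.2.2; g.v.w. 32 t → III.2.2.2. Scheduled 21%. Selvast agreement on III.2.4.2: III.2.2.2 not covered; Selvast agreement on III.1.2: III.2.2.2 not covered; anti-dumping (Selvast, III.2): +24%; total 21% + 24% = 45%. → 45%.
Line C: goods vehicle → III.1; diesel-engined → III.1.2; g.v.w. 18 t → III.1.2.1. Scheduled 8%. quota on III.1 open → in-quota 1%; Selvast agreement on III.2.4.2: III.1.2.1 not covered; Selvast agreement on III.1.2: not wholly obtained. → 1%.
Sum: 2% + 45% + 1% = 48%.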